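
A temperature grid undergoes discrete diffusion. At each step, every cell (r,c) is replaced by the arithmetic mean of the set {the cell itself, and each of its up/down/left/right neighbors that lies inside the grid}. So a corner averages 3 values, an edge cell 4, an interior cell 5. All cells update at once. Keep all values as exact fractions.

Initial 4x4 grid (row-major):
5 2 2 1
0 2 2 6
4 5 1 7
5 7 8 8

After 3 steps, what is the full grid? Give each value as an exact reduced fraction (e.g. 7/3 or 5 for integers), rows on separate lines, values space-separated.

Answer: 5447/2160 9193/3600 1073/400 553/180
21551/7200 17849/6000 333/100 4549/1200
28151/7200 12349/3000 5561/1200 3619/720
5119/1080 37031/7200 8051/1440 12931/2160

Derivation:
After step 1:
  7/3 11/4 7/4 3
  11/4 11/5 13/5 4
  7/2 19/5 23/5 11/2
  16/3 25/4 6 23/3
After step 2:
  47/18 271/120 101/40 35/12
  647/240 141/50 303/100 151/40
  923/240 407/100 9/2 653/120
  181/36 1283/240 1471/240 115/18
After step 3:
  5447/2160 9193/3600 1073/400 553/180
  21551/7200 17849/6000 333/100 4549/1200
  28151/7200 12349/3000 5561/1200 3619/720
  5119/1080 37031/7200 8051/1440 12931/2160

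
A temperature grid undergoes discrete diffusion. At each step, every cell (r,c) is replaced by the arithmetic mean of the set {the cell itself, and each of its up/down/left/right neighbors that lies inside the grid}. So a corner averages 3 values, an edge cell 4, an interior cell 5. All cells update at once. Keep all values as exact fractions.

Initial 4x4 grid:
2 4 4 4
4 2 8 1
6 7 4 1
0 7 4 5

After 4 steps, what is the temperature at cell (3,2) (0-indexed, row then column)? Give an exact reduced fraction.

Answer: 230291/54000

Derivation:
Step 1: cell (3,2) = 5
Step 2: cell (3,2) = 529/120
Step 3: cell (3,2) = 7727/1800
Step 4: cell (3,2) = 230291/54000
Full grid after step 4:
  49741/12960 428443/108000 138209/36000 81977/21600
  883541/216000 734447/180000 81269/20000 270913/72000
  929933/216000 790277/180000 745619/180000 847259/216000
  57943/12960 240167/54000 230291/54000 257213/64800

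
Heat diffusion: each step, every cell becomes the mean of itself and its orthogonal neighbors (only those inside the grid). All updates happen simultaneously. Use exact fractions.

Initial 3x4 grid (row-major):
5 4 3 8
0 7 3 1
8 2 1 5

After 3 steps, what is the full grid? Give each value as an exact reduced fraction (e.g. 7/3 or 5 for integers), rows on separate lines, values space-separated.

Answer: 2819/720 3253/800 3143/800 281/72
7313/1800 11143/3000 21881/6000 51469/14400
8177/2160 26927/7200 23837/7200 695/216

Derivation:
After step 1:
  3 19/4 9/2 4
  5 16/5 3 17/4
  10/3 9/2 11/4 7/3
After step 2:
  17/4 309/80 65/16 17/4
  109/30 409/100 177/50 163/48
  77/18 827/240 151/48 28/9
After step 3:
  2819/720 3253/800 3143/800 281/72
  7313/1800 11143/3000 21881/6000 51469/14400
  8177/2160 26927/7200 23837/7200 695/216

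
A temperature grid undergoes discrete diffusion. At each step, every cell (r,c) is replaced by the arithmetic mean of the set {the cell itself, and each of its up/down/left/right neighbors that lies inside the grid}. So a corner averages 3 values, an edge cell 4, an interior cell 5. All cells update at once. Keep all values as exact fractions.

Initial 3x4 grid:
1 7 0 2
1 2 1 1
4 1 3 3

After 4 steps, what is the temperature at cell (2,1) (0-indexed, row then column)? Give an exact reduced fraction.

Step 1: cell (2,1) = 5/2
Step 2: cell (2,1) = 89/40
Step 3: cell (2,1) = 861/400
Step 4: cell (2,1) = 8749/4000
Full grid after step 4:
  1411/600 27247/12000 72091/36000 81287/43200
  167287/72000 10933/5000 733951/360000 1605869/864000
  12049/5400 8749/4000 218023/108000 252061/129600

Answer: 8749/4000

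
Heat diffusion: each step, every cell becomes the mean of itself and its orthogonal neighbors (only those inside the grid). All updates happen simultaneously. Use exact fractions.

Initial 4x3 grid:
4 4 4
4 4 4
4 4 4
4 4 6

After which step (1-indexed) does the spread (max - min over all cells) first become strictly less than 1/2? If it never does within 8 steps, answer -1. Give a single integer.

Answer: 3

Derivation:
Step 1: max=14/3, min=4, spread=2/3
Step 2: max=41/9, min=4, spread=5/9
Step 3: max=473/108, min=4, spread=41/108
  -> spread < 1/2 first at step 3
Step 4: max=56057/12960, min=4, spread=4217/12960
Step 5: max=3319549/777600, min=14479/3600, spread=38417/155520
Step 6: max=197824211/46656000, min=290597/72000, spread=1903471/9331200
Step 7: max=11798429089/2799360000, min=8755759/2160000, spread=18038617/111974400
Step 8: max=705114582851/167961600000, min=790526759/194400000, spread=883978523/6718464000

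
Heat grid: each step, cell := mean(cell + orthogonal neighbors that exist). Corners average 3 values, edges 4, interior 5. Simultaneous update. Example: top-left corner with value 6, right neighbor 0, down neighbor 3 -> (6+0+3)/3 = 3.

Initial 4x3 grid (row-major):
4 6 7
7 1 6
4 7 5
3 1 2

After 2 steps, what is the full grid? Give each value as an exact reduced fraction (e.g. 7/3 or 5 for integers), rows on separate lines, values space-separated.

Answer: 85/18 219/40 187/36
1219/240 89/20 1289/240
931/240 9/2 961/240
67/18 731/240 131/36

Derivation:
After step 1:
  17/3 9/2 19/3
  4 27/5 19/4
  21/4 18/5 5
  8/3 13/4 8/3
After step 2:
  85/18 219/40 187/36
  1219/240 89/20 1289/240
  931/240 9/2 961/240
  67/18 731/240 131/36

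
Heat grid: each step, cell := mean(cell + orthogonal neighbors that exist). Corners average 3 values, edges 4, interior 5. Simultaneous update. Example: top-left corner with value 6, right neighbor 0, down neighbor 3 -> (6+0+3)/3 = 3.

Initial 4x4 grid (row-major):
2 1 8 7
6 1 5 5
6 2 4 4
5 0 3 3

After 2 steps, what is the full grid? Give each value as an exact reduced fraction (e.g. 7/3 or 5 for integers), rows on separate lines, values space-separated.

After step 1:
  3 3 21/4 20/3
  15/4 3 23/5 21/4
  19/4 13/5 18/5 4
  11/3 5/2 5/2 10/3
After step 2:
  13/4 57/16 1171/240 103/18
  29/8 339/100 217/50 1231/240
  443/120 329/100 173/50 971/240
  131/36 169/60 179/60 59/18

Answer: 13/4 57/16 1171/240 103/18
29/8 339/100 217/50 1231/240
443/120 329/100 173/50 971/240
131/36 169/60 179/60 59/18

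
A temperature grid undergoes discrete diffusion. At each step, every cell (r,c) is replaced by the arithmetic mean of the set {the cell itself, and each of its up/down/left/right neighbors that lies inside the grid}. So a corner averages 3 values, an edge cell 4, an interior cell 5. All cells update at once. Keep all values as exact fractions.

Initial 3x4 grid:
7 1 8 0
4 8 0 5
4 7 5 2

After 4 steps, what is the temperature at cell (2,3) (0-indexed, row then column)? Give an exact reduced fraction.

Answer: 53021/14400

Derivation:
Step 1: cell (2,3) = 4
Step 2: cell (2,3) = 37/12
Step 3: cell (2,3) = 2779/720
Step 4: cell (2,3) = 53021/14400
Full grid after step 4:
  70471/14400 315563/72000 888809/216000 457639/129600
  1388207/288000 572123/120000 1411069/360000 3268301/864000
  219763/43200 165469/36000 154739/36000 53021/14400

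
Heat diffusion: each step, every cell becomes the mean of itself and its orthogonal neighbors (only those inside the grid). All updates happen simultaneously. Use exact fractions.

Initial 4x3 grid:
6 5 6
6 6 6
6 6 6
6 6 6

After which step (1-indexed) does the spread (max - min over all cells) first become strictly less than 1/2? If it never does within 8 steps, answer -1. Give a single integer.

Step 1: max=6, min=17/3, spread=1/3
  -> spread < 1/2 first at step 1
Step 2: max=6, min=1373/240, spread=67/240
Step 3: max=6, min=12523/2160, spread=437/2160
Step 4: max=5991/1000, min=5026469/864000, spread=29951/172800
Step 5: max=20171/3375, min=45440179/7776000, spread=206761/1555200
Step 6: max=32234329/5400000, min=18206204429/3110400000, spread=14430763/124416000
Step 7: max=2574347273/432000000, min=1094636258311/186624000000, spread=139854109/1492992000
Step 8: max=231428771023/38880000000, min=65762168109749/11197440000000, spread=7114543559/89579520000

Answer: 1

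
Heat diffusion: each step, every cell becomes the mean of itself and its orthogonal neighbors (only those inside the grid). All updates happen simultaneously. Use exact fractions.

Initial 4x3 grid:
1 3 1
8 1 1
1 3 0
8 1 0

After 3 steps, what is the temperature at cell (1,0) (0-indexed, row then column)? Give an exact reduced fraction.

Step 1: cell (1,0) = 11/4
Step 2: cell (1,0) = 299/80
Step 3: cell (1,0) = 6863/2400
Full grid after step 3:
  2179/720 15349/7200 3997/2160
  6863/2400 3763/1500 10189/7200
  23879/7200 6251/3000 11879/7200
  6347/2160 4441/1800 3047/2160

Answer: 6863/2400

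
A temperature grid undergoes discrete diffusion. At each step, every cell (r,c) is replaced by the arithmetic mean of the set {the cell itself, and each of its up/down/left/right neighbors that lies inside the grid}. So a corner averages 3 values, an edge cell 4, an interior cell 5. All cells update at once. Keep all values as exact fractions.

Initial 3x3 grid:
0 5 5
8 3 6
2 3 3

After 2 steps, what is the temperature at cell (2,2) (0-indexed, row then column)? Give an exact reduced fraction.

Step 1: cell (2,2) = 4
Step 2: cell (2,2) = 11/3
Full grid after step 2:
  65/18 215/48 77/18
  203/48 37/10 223/48
  31/9 193/48 11/3

Answer: 11/3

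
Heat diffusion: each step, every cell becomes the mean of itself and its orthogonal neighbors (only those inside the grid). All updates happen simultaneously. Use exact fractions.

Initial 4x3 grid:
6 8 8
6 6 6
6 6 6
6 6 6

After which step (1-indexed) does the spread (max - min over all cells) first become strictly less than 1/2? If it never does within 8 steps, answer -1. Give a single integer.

Answer: 6

Derivation:
Step 1: max=22/3, min=6, spread=4/3
Step 2: max=125/18, min=6, spread=17/18
Step 3: max=7327/1080, min=6, spread=847/1080
Step 4: max=107831/16200, min=1358/225, spread=2011/3240
Step 5: max=12794783/1944000, min=327713/54000, spread=199423/388800
Step 6: max=760744867/116640000, min=6595249/1080000, spread=1938319/4665600
  -> spread < 1/2 first at step 6
Step 7: max=45352077053/6998400000, min=596644199/97200000, spread=95747789/279936000
Step 8: max=2706993255127/419904000000, min=35965143941/5832000000, spread=940023131/3359232000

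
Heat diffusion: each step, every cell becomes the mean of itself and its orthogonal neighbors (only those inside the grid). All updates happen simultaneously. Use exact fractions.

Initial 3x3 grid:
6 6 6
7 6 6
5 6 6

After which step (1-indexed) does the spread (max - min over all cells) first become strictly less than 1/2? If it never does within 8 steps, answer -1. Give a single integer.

Step 1: max=19/3, min=23/4, spread=7/12
Step 2: max=92/15, min=71/12, spread=13/60
  -> spread < 1/2 first at step 2
Step 3: max=827/135, min=28573/4800, spread=7483/43200
Step 4: max=656221/108000, min=258143/43200, spread=21727/216000
Step 5: max=5899711/972000, min=34557319/5760000, spread=10906147/155520000
Step 6: max=706040059/116640000, min=933825287/155520000, spread=36295/746496
Step 7: max=10582115837/1749600000, min=56119437589/9331200000, spread=305773/8957952
Step 8: max=2537032579381/419904000000, min=3369293694383/559872000000, spread=2575951/107495424

Answer: 2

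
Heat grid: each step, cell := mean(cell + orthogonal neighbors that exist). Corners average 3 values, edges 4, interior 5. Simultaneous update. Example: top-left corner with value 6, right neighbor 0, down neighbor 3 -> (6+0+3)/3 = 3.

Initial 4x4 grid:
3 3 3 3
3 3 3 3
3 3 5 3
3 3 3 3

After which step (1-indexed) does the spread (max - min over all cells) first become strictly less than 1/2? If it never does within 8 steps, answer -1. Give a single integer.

Answer: 2

Derivation:
Step 1: max=7/2, min=3, spread=1/2
Step 2: max=86/25, min=3, spread=11/25
  -> spread < 1/2 first at step 2
Step 3: max=3967/1200, min=3, spread=367/1200
Step 4: max=17771/5400, min=913/300, spread=1337/5400
Step 5: max=527669/162000, min=27469/9000, spread=33227/162000
Step 6: max=15794327/4860000, min=166049/54000, spread=849917/4860000
Step 7: max=471114347/145800000, min=2498533/810000, spread=21378407/145800000
Step 8: max=14088462371/4374000000, min=752688343/243000000, spread=540072197/4374000000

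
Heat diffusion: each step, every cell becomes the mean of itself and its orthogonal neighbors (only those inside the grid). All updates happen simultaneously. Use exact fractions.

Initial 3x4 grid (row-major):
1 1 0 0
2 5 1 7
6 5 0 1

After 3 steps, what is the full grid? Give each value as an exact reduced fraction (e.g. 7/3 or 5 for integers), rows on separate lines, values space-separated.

Answer: 4883/2160 15329/7200 12719/7200 2143/1080
21709/7200 7631/3000 4769/2000 10031/4800
7313/2160 23129/7200 18319/7200 1339/540

Derivation:
After step 1:
  4/3 7/4 1/2 7/3
  7/2 14/5 13/5 9/4
  13/3 4 7/4 8/3
After step 2:
  79/36 383/240 431/240 61/36
  359/120 293/100 99/50 197/80
  71/18 773/240 661/240 20/9
After step 3:
  4883/2160 15329/7200 12719/7200 2143/1080
  21709/7200 7631/3000 4769/2000 10031/4800
  7313/2160 23129/7200 18319/7200 1339/540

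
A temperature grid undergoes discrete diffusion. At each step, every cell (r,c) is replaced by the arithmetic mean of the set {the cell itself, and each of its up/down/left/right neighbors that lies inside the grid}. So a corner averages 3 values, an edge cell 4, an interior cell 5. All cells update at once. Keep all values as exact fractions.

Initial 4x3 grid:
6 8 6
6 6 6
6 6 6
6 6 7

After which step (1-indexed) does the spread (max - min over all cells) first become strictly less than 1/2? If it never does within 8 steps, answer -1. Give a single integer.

Step 1: max=20/3, min=6, spread=2/3
Step 2: max=787/120, min=6, spread=67/120
Step 3: max=13879/2160, min=875/144, spread=377/1080
  -> spread < 1/2 first at step 3
Step 4: max=2755291/432000, min=9803/1600, spread=108481/432000
Step 5: max=24674231/3888000, min=15902759/2592000, spread=328037/1555200
Step 6: max=9828594331/1555200000, min=958040021/155520000, spread=248194121/1555200000
Step 7: max=88279917821/13996800000, min=19195882013/3110400000, spread=151875901/1119744000
Step 8: max=5284949895439/839808000000, min=3462976390501/559872000000, spread=289552991/2687385600

Answer: 3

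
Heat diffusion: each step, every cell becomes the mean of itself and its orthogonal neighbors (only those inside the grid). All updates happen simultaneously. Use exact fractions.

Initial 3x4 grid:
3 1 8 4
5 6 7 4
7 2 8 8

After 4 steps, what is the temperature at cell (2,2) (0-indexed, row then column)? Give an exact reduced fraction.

Answer: 19624/3375

Derivation:
Step 1: cell (2,2) = 25/4
Step 2: cell (2,2) = 379/60
Step 3: cell (2,2) = 2623/450
Step 4: cell (2,2) = 19624/3375
Full grid after step 4:
  197977/43200 28511/6000 286109/54000 713821/129600
  4059019/864000 1845521/360000 218919/40000 1680143/288000
  655031/129600 285349/54000 19624/3375 770921/129600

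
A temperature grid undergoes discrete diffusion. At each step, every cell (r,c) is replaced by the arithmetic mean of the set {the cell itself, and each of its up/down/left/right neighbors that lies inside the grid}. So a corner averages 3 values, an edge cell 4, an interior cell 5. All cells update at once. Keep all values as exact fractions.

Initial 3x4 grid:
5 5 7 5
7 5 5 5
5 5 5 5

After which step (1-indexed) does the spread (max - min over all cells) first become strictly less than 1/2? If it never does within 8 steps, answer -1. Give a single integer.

Answer: 3

Derivation:
Step 1: max=17/3, min=5, spread=2/3
Step 2: max=667/120, min=5, spread=67/120
Step 3: max=5987/1080, min=461/90, spread=91/216
  -> spread < 1/2 first at step 3
Step 4: max=356323/64800, min=13957/2700, spread=4271/12960
Step 5: max=21268997/3888000, min=31289/6000, spread=39749/155520
Step 6: max=1270298023/233280000, min=6371419/1215000, spread=1879423/9331200
Step 7: max=75941911157/13996800000, min=1535879959/291600000, spread=3551477/22394880
Step 8: max=4543395076063/839808000000, min=7704151213/1458000000, spread=846431819/6718464000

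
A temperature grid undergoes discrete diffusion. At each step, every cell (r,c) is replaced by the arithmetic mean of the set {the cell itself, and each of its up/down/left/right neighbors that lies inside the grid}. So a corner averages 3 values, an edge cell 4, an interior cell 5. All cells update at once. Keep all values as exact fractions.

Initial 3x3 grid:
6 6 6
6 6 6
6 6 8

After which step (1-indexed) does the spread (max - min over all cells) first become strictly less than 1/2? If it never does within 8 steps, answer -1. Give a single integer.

Answer: 3

Derivation:
Step 1: max=20/3, min=6, spread=2/3
Step 2: max=59/9, min=6, spread=5/9
Step 3: max=689/108, min=6, spread=41/108
  -> spread < 1/2 first at step 3
Step 4: max=41011/6480, min=1091/180, spread=347/1296
Step 5: max=2439737/388800, min=10957/1800, spread=2921/15552
Step 6: max=145796539/23328000, min=1321483/216000, spread=24611/186624
Step 7: max=8716802033/1399680000, min=29816741/4860000, spread=207329/2239488
Step 8: max=521914752451/83980800000, min=1594001599/259200000, spread=1746635/26873856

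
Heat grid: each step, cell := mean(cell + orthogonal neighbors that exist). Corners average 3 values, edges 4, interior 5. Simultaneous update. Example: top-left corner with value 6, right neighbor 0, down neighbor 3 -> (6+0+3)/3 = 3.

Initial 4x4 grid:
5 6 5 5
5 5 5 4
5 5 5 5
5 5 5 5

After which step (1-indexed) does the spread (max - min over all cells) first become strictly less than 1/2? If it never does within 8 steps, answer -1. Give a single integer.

Step 1: max=16/3, min=14/3, spread=2/3
Step 2: max=631/120, min=569/120, spread=31/60
Step 3: max=5611/1080, min=5833/1200, spread=3613/10800
  -> spread < 1/2 first at step 3
Step 4: max=33293/6480, min=527849/108000, spread=81103/324000
Step 5: max=4975891/972000, min=5307103/1080000, spread=1994983/9720000
Step 6: max=29695013/5832000, min=47946413/9720000, spread=2317913/14580000
Step 7: max=4441159531/874800000, min=4803196723/972000000, spread=1182824803/8748000000
Step 8: max=26567609693/5248800000, min=43295000933/8748000000, spread=1476522833/13122000000

Answer: 3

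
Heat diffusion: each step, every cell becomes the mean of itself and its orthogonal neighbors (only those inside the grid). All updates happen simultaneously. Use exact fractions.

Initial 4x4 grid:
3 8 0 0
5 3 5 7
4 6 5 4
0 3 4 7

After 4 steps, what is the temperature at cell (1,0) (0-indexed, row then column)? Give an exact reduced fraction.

Step 1: cell (1,0) = 15/4
Step 2: cell (1,0) = 547/120
Step 3: cell (1,0) = 3697/900
Step 4: cell (1,0) = 56297/13500
Full grid after step 4:
  269651/64800 890537/216000 829913/216000 122851/32400
  56297/13500 148261/36000 374857/90000 884393/216000
  4171/1080 371641/90000 262217/60000 108889/24000
  120427/32400 85493/21600 53137/12000 20183/4320

Answer: 56297/13500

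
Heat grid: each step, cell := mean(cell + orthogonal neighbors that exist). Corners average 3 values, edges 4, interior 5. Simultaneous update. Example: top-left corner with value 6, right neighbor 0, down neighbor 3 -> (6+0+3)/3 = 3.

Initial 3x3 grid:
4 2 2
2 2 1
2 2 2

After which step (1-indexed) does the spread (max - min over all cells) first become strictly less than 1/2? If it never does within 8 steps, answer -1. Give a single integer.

Answer: 4

Derivation:
Step 1: max=8/3, min=5/3, spread=1
Step 2: max=23/9, min=413/240, spread=601/720
Step 3: max=313/135, min=3883/2160, spread=25/48
Step 4: max=73289/32400, min=245681/129600, spread=211/576
  -> spread < 1/2 first at step 4
Step 5: max=2124929/972000, min=15000307/7776000, spread=1777/6912
Step 6: max=251247851/116640000, min=920779529/466560000, spread=14971/82944
Step 7: max=928625167/437400000, min=55884857563/27993600000, spread=126121/995328
Step 8: max=884191403309/419904000000, min=3387351691361/1679616000000, spread=1062499/11943936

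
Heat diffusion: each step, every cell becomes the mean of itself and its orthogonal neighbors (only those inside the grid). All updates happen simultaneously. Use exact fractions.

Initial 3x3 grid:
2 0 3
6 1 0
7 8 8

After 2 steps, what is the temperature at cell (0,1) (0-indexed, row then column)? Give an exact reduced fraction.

Answer: 49/24

Derivation:
Step 1: cell (0,1) = 3/2
Step 2: cell (0,1) = 49/24
Full grid after step 2:
  49/18 49/24 11/6
  25/6 7/2 37/12
  17/3 16/3 43/9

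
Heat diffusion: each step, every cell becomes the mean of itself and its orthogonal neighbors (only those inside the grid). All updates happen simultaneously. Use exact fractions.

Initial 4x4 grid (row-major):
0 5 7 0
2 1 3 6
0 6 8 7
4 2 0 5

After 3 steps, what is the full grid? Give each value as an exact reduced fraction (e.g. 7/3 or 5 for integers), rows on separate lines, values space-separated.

Answer: 5519/2160 2821/900 871/225 941/216
17873/7200 19709/6000 12649/3000 16201/3600
2169/800 3339/1000 1689/400 5767/1200
959/360 7867/2400 3273/800 359/80

Derivation:
After step 1:
  7/3 13/4 15/4 13/3
  3/4 17/5 5 4
  3 17/5 24/5 13/2
  2 3 15/4 4
After step 2:
  19/9 191/60 49/12 145/36
  569/240 79/25 419/100 119/24
  183/80 88/25 469/100 193/40
  8/3 243/80 311/80 19/4
After step 3:
  5519/2160 2821/900 871/225 941/216
  17873/7200 19709/6000 12649/3000 16201/3600
  2169/800 3339/1000 1689/400 5767/1200
  959/360 7867/2400 3273/800 359/80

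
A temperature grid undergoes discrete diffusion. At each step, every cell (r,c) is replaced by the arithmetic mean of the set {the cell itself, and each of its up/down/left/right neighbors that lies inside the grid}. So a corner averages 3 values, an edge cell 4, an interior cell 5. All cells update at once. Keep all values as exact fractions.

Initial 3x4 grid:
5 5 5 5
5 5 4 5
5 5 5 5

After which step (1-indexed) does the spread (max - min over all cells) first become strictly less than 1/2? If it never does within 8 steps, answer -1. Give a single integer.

Answer: 1

Derivation:
Step 1: max=5, min=19/4, spread=1/4
  -> spread < 1/2 first at step 1
Step 2: max=5, min=477/100, spread=23/100
Step 3: max=1987/400, min=23189/4800, spread=131/960
Step 4: max=35609/7200, min=209449/43200, spread=841/8640
Step 5: max=7106627/1440000, min=83857949/17280000, spread=56863/691200
Step 6: max=63810457/12960000, min=756065659/155520000, spread=386393/6220800
Step 7: max=25499641187/5184000000, min=302646276869/62208000000, spread=26795339/497664000
Step 8: max=1528113850333/311040000000, min=18178584285871/3732480000000, spread=254051069/5971968000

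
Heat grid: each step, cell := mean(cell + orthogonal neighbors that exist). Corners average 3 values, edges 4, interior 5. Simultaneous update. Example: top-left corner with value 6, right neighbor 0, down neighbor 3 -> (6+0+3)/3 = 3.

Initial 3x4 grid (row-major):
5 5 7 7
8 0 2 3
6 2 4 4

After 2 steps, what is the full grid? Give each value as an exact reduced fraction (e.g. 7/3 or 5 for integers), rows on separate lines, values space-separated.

Answer: 5 189/40 551/120 179/36
1169/240 93/25 377/100 62/15
157/36 221/60 193/60 32/9

Derivation:
After step 1:
  6 17/4 21/4 17/3
  19/4 17/5 16/5 4
  16/3 3 3 11/3
After step 2:
  5 189/40 551/120 179/36
  1169/240 93/25 377/100 62/15
  157/36 221/60 193/60 32/9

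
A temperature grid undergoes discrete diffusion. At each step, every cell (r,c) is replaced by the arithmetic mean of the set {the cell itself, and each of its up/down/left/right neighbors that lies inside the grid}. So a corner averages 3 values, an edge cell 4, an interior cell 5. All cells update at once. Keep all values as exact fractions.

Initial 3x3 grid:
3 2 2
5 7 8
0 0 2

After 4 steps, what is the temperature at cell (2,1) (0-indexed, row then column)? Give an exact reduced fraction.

Answer: 946337/288000

Derivation:
Step 1: cell (2,1) = 9/4
Step 2: cell (2,1) = 233/80
Step 3: cell (2,1) = 5057/1600
Step 4: cell (2,1) = 946337/288000
Full grid after step 4:
  458083/129600 1609693/432000 167561/43200
  958087/288000 1270057/360000 3221261/864000
  101027/32400 946337/288000 113377/32400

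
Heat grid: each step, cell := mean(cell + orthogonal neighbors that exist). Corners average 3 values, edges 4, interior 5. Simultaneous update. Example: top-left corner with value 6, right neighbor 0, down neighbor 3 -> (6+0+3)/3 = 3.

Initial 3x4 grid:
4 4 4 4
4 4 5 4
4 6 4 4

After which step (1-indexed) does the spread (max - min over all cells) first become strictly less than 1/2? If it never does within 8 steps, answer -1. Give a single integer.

Step 1: max=19/4, min=4, spread=3/4
Step 2: max=1111/240, min=4, spread=151/240
Step 3: max=9601/2160, min=1487/360, spread=679/2160
  -> spread < 1/2 first at step 3
Step 4: max=953341/216000, min=90461/21600, spread=48731/216000
Step 5: max=4239923/972000, min=10902883/2592000, spread=242147/1555200
Step 6: max=421988747/97200000, min=274254073/64800000, spread=848611/7776000
Step 7: max=30264768781/6998400000, min=39580780783/9331200000, spread=92669311/1119744000
Step 8: max=1810618014779/419904000000, min=2381605729997/559872000000, spread=781238953/13436928000

Answer: 3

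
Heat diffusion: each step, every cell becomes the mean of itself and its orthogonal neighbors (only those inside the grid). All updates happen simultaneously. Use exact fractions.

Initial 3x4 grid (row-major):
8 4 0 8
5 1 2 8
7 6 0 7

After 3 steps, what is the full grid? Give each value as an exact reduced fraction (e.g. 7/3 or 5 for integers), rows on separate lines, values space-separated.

After step 1:
  17/3 13/4 7/2 16/3
  21/4 18/5 11/5 25/4
  6 7/2 15/4 5
After step 2:
  85/18 961/240 857/240 181/36
  1231/240 89/25 193/50 1127/240
  59/12 337/80 289/80 5
After step 3:
  1247/270 28543/7200 29633/7200 2393/540
  65981/14400 24919/6000 23159/6000 66901/14400
  1711/360 9781/2400 3337/800 1597/360

Answer: 1247/270 28543/7200 29633/7200 2393/540
65981/14400 24919/6000 23159/6000 66901/14400
1711/360 9781/2400 3337/800 1597/360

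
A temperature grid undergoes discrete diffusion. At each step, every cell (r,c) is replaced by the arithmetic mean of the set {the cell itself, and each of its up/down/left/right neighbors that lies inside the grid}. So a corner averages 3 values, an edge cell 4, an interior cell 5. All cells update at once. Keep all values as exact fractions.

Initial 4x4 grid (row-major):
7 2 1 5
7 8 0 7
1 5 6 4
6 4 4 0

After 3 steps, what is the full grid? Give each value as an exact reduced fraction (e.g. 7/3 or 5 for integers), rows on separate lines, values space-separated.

After step 1:
  16/3 9/2 2 13/3
  23/4 22/5 22/5 4
  19/4 24/5 19/5 17/4
  11/3 19/4 7/2 8/3
After step 2:
  187/36 487/120 457/120 31/9
  607/120 477/100 93/25 1019/240
  569/120 9/2 83/20 883/240
  79/18 1003/240 883/240 125/36
After step 3:
  644/135 1003/225 1691/450 8279/2160
  4447/900 1658/375 24833/6000 27161/7200
  841/180 26809/6000 11837/3000 5597/1440
  9583/2160 6029/1440 5573/1440 3899/1080

Answer: 644/135 1003/225 1691/450 8279/2160
4447/900 1658/375 24833/6000 27161/7200
841/180 26809/6000 11837/3000 5597/1440
9583/2160 6029/1440 5573/1440 3899/1080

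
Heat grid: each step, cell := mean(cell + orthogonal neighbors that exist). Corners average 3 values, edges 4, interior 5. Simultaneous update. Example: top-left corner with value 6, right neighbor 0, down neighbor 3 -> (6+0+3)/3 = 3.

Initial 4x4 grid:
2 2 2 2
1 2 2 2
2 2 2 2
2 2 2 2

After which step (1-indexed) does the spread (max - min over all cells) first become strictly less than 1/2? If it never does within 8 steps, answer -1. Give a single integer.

Step 1: max=2, min=5/3, spread=1/3
  -> spread < 1/2 first at step 1
Step 2: max=2, min=209/120, spread=31/120
Step 3: max=2, min=1949/1080, spread=211/1080
Step 4: max=2, min=199157/108000, spread=16843/108000
Step 5: max=17921/9000, min=1805357/972000, spread=130111/972000
Step 6: max=1072841/540000, min=54677633/29160000, spread=3255781/29160000
Step 7: max=1068893/540000, min=1649246309/874800000, spread=82360351/874800000
Step 8: max=191893559/97200000, min=49736683109/26244000000, spread=2074577821/26244000000

Answer: 1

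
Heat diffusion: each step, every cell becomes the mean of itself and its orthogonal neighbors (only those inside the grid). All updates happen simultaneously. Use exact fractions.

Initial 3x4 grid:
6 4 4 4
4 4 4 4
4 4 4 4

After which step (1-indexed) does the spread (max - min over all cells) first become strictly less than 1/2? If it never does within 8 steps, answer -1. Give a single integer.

Answer: 3

Derivation:
Step 1: max=14/3, min=4, spread=2/3
Step 2: max=41/9, min=4, spread=5/9
Step 3: max=473/108, min=4, spread=41/108
  -> spread < 1/2 first at step 3
Step 4: max=56057/12960, min=4, spread=4217/12960
Step 5: max=3319549/777600, min=14479/3600, spread=38417/155520
Step 6: max=197824211/46656000, min=290597/72000, spread=1903471/9331200
Step 7: max=11798429089/2799360000, min=8755759/2160000, spread=18038617/111974400
Step 8: max=705114582851/167961600000, min=790526759/194400000, spread=883978523/6718464000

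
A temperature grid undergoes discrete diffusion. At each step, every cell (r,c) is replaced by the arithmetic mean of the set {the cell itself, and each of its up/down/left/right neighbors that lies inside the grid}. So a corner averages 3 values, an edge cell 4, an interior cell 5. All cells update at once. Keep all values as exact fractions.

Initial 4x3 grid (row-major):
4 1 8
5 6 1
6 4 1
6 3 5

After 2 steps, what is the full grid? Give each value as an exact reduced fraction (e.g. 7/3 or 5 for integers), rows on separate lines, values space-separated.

Answer: 40/9 889/240 145/36
517/120 107/25 809/240
39/8 199/50 55/16
59/12 33/8 41/12

Derivation:
After step 1:
  10/3 19/4 10/3
  21/4 17/5 4
  21/4 4 11/4
  5 9/2 3
After step 2:
  40/9 889/240 145/36
  517/120 107/25 809/240
  39/8 199/50 55/16
  59/12 33/8 41/12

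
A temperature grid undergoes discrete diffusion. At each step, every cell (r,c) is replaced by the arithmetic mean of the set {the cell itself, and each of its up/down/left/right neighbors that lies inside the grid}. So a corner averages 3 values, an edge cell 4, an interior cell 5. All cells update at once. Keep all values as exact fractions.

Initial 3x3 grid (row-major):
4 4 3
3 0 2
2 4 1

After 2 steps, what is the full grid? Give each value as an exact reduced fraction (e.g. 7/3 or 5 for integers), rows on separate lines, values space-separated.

Answer: 26/9 721/240 29/12
691/240 217/100 283/120
7/3 581/240 67/36

Derivation:
After step 1:
  11/3 11/4 3
  9/4 13/5 3/2
  3 7/4 7/3
After step 2:
  26/9 721/240 29/12
  691/240 217/100 283/120
  7/3 581/240 67/36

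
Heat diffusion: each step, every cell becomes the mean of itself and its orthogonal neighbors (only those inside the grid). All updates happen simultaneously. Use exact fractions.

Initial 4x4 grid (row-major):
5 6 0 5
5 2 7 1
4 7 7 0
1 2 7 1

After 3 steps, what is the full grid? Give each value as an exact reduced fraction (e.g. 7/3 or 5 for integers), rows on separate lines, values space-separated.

After step 1:
  16/3 13/4 9/2 2
  4 27/5 17/5 13/4
  17/4 22/5 28/5 9/4
  7/3 17/4 17/4 8/3
After step 2:
  151/36 1109/240 263/80 13/4
  1139/240 409/100 443/100 109/40
  899/240 239/50 199/50 413/120
  65/18 457/120 503/120 55/18
After step 3:
  2441/540 29147/7200 9353/2400 247/80
  30197/7200 68/15 1481/400 2077/600
  30389/7200 4897/1200 6247/1500 5941/1800
  8039/2160 922/225 3383/900 481/135

Answer: 2441/540 29147/7200 9353/2400 247/80
30197/7200 68/15 1481/400 2077/600
30389/7200 4897/1200 6247/1500 5941/1800
8039/2160 922/225 3383/900 481/135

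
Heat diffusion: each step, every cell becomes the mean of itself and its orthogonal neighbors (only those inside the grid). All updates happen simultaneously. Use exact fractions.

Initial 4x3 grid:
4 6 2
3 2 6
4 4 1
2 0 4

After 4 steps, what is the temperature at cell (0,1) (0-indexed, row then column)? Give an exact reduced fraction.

Answer: 542167/144000

Derivation:
Step 1: cell (0,1) = 7/2
Step 2: cell (0,1) = 167/40
Step 3: cell (0,1) = 8813/2400
Step 4: cell (0,1) = 542167/144000
Full grid after step 4:
  234899/64800 542167/144000 234799/64800
  187367/54000 66731/20000 46873/13500
  3254/1125 543829/180000 156067/54000
  58483/21600 1107851/432000 175549/64800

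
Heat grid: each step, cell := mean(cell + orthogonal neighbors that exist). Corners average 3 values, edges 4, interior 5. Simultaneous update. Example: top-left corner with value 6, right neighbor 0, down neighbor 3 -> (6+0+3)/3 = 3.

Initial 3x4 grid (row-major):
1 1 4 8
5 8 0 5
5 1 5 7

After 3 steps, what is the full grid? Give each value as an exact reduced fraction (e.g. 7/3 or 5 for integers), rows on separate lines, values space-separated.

After step 1:
  7/3 7/2 13/4 17/3
  19/4 3 22/5 5
  11/3 19/4 13/4 17/3
After step 2:
  127/36 145/48 1009/240 167/36
  55/16 102/25 189/50 311/60
  79/18 11/3 271/60 167/36
After step 3:
  719/216 26699/7200 28159/7200 10099/2160
  18521/4800 3597/1000 26117/6000 16417/3600
  1655/432 14987/3600 7471/1800 2581/540

Answer: 719/216 26699/7200 28159/7200 10099/2160
18521/4800 3597/1000 26117/6000 16417/3600
1655/432 14987/3600 7471/1800 2581/540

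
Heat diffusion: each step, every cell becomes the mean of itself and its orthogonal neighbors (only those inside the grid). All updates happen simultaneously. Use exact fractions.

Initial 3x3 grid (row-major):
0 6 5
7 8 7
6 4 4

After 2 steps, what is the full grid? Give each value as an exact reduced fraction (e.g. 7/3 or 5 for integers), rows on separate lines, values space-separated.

After step 1:
  13/3 19/4 6
  21/4 32/5 6
  17/3 11/2 5
After step 2:
  43/9 1289/240 67/12
  433/80 279/50 117/20
  197/36 677/120 11/2

Answer: 43/9 1289/240 67/12
433/80 279/50 117/20
197/36 677/120 11/2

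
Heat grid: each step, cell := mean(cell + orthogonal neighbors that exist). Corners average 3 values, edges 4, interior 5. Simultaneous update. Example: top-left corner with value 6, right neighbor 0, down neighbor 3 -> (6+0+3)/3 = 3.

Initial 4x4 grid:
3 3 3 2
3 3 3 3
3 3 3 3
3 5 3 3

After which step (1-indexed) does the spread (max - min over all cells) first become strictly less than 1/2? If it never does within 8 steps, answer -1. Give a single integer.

Answer: 4

Derivation:
Step 1: max=11/3, min=8/3, spread=1
Step 2: max=211/60, min=49/18, spread=143/180
Step 3: max=1831/540, min=607/216, spread=209/360
Step 4: max=178843/54000, min=18397/6480, spread=19151/40500
  -> spread < 1/2 first at step 4
Step 5: max=1596643/486000, min=2805299/972000, spread=129329/324000
Step 6: max=47318377/14580000, min=84895877/29160000, spread=3246959/9720000
Step 7: max=352253599/109350000, min=102887129/34992000, spread=81950189/291600000
Step 8: max=41946973891/13122000000, min=3107923529/1049760000, spread=2065286519/8748000000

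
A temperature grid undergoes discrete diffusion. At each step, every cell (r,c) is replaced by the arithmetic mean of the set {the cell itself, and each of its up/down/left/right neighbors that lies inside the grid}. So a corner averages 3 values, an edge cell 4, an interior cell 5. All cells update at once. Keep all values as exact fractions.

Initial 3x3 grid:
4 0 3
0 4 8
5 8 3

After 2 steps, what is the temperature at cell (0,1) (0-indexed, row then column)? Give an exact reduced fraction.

Step 1: cell (0,1) = 11/4
Step 2: cell (0,1) = 47/16
Full grid after step 2:
  22/9 47/16 131/36
  155/48 39/10 37/8
  151/36 59/12 95/18

Answer: 47/16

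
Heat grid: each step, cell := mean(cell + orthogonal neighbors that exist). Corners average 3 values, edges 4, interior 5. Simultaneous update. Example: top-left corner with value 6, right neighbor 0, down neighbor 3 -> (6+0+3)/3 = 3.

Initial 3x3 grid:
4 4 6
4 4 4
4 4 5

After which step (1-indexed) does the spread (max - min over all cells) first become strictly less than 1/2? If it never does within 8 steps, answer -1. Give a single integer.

Answer: 3

Derivation:
Step 1: max=19/4, min=4, spread=3/4
Step 2: max=167/36, min=4, spread=23/36
Step 3: max=1925/432, min=587/144, spread=41/108
  -> spread < 1/2 first at step 3
Step 4: max=114571/25920, min=9961/2400, spread=34961/129600
Step 5: max=6786197/1555200, min=2164699/518400, spread=2921/15552
Step 6: max=405078859/93312000, min=130924453/31104000, spread=24611/186624
Step 7: max=24176351573/5598720000, min=292074433/69120000, spread=207329/2239488
Step 8: max=1446388680331/335923200000, min=474851914277/111974400000, spread=1746635/26873856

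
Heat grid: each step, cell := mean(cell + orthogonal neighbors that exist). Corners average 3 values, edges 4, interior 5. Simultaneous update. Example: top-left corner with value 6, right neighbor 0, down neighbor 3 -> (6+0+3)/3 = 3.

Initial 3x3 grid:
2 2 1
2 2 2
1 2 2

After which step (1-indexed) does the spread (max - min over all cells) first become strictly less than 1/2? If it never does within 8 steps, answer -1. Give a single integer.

Answer: 1

Derivation:
Step 1: max=2, min=5/3, spread=1/3
  -> spread < 1/2 first at step 1
Step 2: max=89/48, min=31/18, spread=19/144
Step 3: max=133/72, min=5191/2880, spread=43/960
Step 4: max=315497/172800, min=23393/12960, spread=10771/518400
Step 5: max=472517/259200, min=18814759/10368000, spread=85921/10368000
Step 6: max=1132076873/622080000, min=84731297/46656000, spread=6978739/1866240000
Step 7: max=7072744993/3888000000, min=67834799431/37324800000, spread=317762509/186624000000
Step 8: max=4072595894057/2239488000000, min=424046937071/233280000000, spread=8726490877/11197440000000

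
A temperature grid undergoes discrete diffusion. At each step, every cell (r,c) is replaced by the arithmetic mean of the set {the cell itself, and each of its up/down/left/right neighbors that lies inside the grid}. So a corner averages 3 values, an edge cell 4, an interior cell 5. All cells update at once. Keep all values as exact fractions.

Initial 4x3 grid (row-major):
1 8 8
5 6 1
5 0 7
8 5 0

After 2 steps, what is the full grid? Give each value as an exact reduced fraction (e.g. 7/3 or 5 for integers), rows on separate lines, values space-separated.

After step 1:
  14/3 23/4 17/3
  17/4 4 11/2
  9/2 23/5 2
  6 13/4 4
After step 2:
  44/9 241/48 203/36
  209/48 241/50 103/24
  387/80 367/100 161/40
  55/12 357/80 37/12

Answer: 44/9 241/48 203/36
209/48 241/50 103/24
387/80 367/100 161/40
55/12 357/80 37/12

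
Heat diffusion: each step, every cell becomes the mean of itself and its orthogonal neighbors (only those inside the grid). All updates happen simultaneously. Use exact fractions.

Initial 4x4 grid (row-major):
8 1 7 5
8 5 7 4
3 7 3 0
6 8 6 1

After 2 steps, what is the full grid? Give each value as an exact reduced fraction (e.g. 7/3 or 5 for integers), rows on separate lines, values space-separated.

Answer: 203/36 1291/240 1247/240 43/9
349/60 109/20 122/25 62/15
343/60 563/100 43/10 97/30
221/36 1327/240 1091/240 53/18

Derivation:
After step 1:
  17/3 21/4 5 16/3
  6 28/5 26/5 4
  6 26/5 23/5 2
  17/3 27/4 9/2 7/3
After step 2:
  203/36 1291/240 1247/240 43/9
  349/60 109/20 122/25 62/15
  343/60 563/100 43/10 97/30
  221/36 1327/240 1091/240 53/18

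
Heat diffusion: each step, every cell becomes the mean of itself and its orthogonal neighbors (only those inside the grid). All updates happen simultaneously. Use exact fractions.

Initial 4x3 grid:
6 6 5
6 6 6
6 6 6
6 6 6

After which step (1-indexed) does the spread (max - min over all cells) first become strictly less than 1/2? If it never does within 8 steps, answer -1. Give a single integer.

Step 1: max=6, min=17/3, spread=1/3
  -> spread < 1/2 first at step 1
Step 2: max=6, min=103/18, spread=5/18
Step 3: max=6, min=1255/216, spread=41/216
Step 4: max=6, min=151303/25920, spread=4217/25920
Step 5: max=43121/7200, min=9122051/1555200, spread=38417/311040
Step 6: max=861403/144000, min=548671789/93312000, spread=1903471/18662400
Step 7: max=25804241/4320000, min=32991330911/5598720000, spread=18038617/223948800
Step 8: max=2319873241/388800000, min=1982271017149/335923200000, spread=883978523/13436928000

Answer: 1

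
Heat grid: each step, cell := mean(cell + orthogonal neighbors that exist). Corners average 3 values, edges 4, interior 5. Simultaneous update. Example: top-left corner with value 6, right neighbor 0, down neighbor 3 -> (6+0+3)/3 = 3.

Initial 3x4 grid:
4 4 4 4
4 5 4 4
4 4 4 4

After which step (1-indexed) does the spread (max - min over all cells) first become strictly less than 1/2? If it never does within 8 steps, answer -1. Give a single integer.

Step 1: max=17/4, min=4, spread=1/4
  -> spread < 1/2 first at step 1
Step 2: max=423/100, min=4, spread=23/100
Step 3: max=20011/4800, min=1613/400, spread=131/960
Step 4: max=179351/43200, min=29191/7200, spread=841/8640
Step 5: max=71662051/17280000, min=5853373/1440000, spread=56863/691200
Step 6: max=643614341/155520000, min=52829543/12960000, spread=386393/6220800
Step 7: max=257225723131/62208000000, min=21156358813/5184000000, spread=26795339/497664000
Step 8: max=15413735714129/3732480000000, min=1271246149667/311040000000, spread=254051069/5971968000

Answer: 1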